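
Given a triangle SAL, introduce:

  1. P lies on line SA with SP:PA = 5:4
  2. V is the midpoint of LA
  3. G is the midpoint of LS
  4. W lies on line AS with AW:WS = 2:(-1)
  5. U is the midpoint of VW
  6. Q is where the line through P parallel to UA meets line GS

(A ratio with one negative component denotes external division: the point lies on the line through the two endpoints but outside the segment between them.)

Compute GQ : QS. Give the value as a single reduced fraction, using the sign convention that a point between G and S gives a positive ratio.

GQ:QS = 7/2

Set S = (0, 0), A = (1, 0), L = (0, 1); any affine frame gives the same invariant.
1. P lies on line SA with SP:PA = 5:4 ⇒ P = (5/9, 0)
2. V is the midpoint of LA ⇒ V = (1/2, 1/2)
3. G is the midpoint of LS ⇒ G = (0, 1/2)
4. W lies on line AS with AW:WS = 2:(-1) ⇒ W = (-1, 0)
5. U is the midpoint of VW ⇒ U = (-1/4, 1/4)
6. Q is where the line through P parallel to UA meets line GS ⇒ Q = (0, 1/9)
Q = G + t·(S−G) with t = 7/9, so GQ:QS = t:(1−t) = 7/9:2/9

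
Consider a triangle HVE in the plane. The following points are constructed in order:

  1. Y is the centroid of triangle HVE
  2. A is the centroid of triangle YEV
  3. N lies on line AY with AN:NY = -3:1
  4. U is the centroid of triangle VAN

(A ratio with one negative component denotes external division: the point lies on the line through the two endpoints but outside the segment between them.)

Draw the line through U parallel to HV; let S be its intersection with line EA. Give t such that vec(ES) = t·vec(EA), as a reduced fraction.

Choose coordinates H = (0, 0), V = (1, 0), E = (0, 1).
1. Y is the centroid of triangle HVE ⇒ Y = (1/3, 1/3)
2. A is the centroid of triangle YEV ⇒ A = (4/9, 4/9)
3. N lies on line AY with AN:NY = -3:1 ⇒ N = (5/18, 5/18)
4. U is the centroid of triangle VAN ⇒ U = (31/54, 13/54)
through U parallel to HV: direction (1, 0); meets EA at S = (82/135, 13/54)
S = E + t·(A−E) with t = 41/30

t = 41/30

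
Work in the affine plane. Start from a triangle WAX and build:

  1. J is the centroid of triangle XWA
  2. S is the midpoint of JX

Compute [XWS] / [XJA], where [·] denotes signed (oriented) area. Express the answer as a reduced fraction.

Choose coordinates W = (0, 0), A = (1, 0), X = (0, 1).
1. J is the centroid of triangle XWA ⇒ J = (1/3, 1/3)
2. S is the midpoint of JX ⇒ S = (1/6, 2/3)
2·[XWS] = 1/6, 2·[XJA] = 1/3
[XWS]:[XJA] = 1/6:1/3 = 1/2

[XWS]:[XJA] = 1/2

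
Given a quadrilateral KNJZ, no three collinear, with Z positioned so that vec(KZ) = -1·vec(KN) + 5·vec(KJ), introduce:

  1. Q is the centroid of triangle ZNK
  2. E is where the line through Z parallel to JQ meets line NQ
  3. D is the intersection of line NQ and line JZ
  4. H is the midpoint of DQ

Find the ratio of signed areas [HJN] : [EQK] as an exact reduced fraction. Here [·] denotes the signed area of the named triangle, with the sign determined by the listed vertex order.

Work in coordinates with K = (0, 0), N = (1, 0), J = (0, 1), Z = (-1, 5).
1. Q is the centroid of triangle ZNK ⇒ Q = (0, 5/3)
2. E is where the line through Z parallel to JQ meets line NQ ⇒ E = (-1, 10/3)
3. D is the intersection of line NQ and line JZ ⇒ D = (-2/7, 15/7)
4. H is the midpoint of DQ ⇒ H = (-1/7, 40/21)
2·[HJN] = 16/21, 2·[EQK] = -5/3
[HJN]:[EQK] = 16/21:-5/3 = -16/35

[HJN]:[EQK] = -16/35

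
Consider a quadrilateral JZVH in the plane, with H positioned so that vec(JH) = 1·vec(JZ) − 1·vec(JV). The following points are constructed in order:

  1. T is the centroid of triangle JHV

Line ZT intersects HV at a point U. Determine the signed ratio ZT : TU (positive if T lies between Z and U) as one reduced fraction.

ZT:TU = -4

Work in coordinates with J = (0, 0), Z = (1, 0), V = (0, 1), H = (1, -1).
1. T is the centroid of triangle JHV ⇒ T = (1/3, 0)
line ZT meets HV at U = (1/2, 0)
T = Z + t·(U−Z) with t = 4/3, so ZT:TU = 4/3:-1/3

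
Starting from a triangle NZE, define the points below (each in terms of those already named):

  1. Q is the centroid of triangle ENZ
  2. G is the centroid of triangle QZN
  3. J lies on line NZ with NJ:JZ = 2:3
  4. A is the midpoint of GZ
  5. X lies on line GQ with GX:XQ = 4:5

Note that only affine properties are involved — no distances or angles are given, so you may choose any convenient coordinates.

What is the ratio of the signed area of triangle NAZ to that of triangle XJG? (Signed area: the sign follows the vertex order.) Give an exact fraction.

Work in coordinates with N = (0, 0), Z = (1, 0), E = (0, 1).
1. Q is the centroid of triangle ENZ ⇒ Q = (1/3, 1/3)
2. G is the centroid of triangle QZN ⇒ G = (4/9, 1/9)
3. J lies on line NZ with NJ:JZ = 2:3 ⇒ J = (2/5, 0)
4. A is the midpoint of GZ ⇒ A = (13/18, 1/18)
5. X lies on line GQ with GX:XQ = 4:5 ⇒ X = (32/81, 17/81)
2·[NAZ] = -1/18, 2·[XJG] = 4/405
[NAZ]:[XJG] = -1/18:4/405 = -45/8

[NAZ]:[XJG] = -45/8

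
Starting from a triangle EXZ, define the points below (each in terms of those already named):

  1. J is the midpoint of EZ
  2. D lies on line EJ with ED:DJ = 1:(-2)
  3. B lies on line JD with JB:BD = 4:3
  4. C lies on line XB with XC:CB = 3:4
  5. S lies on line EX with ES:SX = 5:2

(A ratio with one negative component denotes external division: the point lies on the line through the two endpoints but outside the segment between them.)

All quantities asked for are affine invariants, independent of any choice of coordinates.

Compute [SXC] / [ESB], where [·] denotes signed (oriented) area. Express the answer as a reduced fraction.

[SXC]:[ESB] = 6/35

Work in coordinates with E = (0, 0), X = (1, 0), Z = (0, 1).
1. J is the midpoint of EZ ⇒ J = (0, 1/2)
2. D lies on line EJ with ED:DJ = 1:(-2) ⇒ D = (0, -1/2)
3. B lies on line JD with JB:BD = 4:3 ⇒ B = (0, -1/14)
4. C lies on line XB with XC:CB = 3:4 ⇒ C = (4/7, -3/98)
5. S lies on line EX with ES:SX = 5:2 ⇒ S = (5/7, 0)
2·[SXC] = -3/343, 2·[ESB] = -5/98
[SXC]:[ESB] = -3/343:-5/98 = 6/35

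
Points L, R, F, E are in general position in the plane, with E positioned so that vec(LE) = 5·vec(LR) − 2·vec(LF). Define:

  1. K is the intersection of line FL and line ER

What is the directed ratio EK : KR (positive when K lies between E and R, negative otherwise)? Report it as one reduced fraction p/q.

EK:KR = -5

Assign L = (0, 0), R = (1, 0), F = (0, 1), E = (5, -2) — the answer is frame-independent, so this choice is without loss of generality.
1. K is the intersection of line FL and line ER ⇒ K = (0, 1/2)
K = E + t·(R−E) with t = 5/4, so EK:KR = t:(1−t) = 5/4:-1/4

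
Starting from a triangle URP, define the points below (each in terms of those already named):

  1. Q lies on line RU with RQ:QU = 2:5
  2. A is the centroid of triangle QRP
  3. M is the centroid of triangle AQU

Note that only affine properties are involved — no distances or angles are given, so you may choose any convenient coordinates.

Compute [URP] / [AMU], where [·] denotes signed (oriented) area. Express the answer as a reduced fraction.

Work in coordinates with U = (0, 0), R = (1, 0), P = (0, 1).
1. Q lies on line RU with RQ:QU = 2:5 ⇒ Q = (5/7, 0)
2. A is the centroid of triangle QRP ⇒ A = (4/7, 1/3)
3. M is the centroid of triangle AQU ⇒ M = (3/7, 1/9)
2·[URP] = 1, 2·[AMU] = -5/63
[URP]:[AMU] = 1:-5/63 = -63/5

[URP]:[AMU] = -63/5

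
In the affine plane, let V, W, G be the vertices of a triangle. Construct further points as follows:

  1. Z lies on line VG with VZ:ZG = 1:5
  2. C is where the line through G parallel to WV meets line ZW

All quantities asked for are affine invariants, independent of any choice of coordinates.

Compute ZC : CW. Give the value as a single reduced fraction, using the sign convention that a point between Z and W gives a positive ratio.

Set V = (0, 0), W = (1, 0), G = (0, 1); any affine frame gives the same invariant.
1. Z lies on line VG with VZ:ZG = 1:5 ⇒ Z = (0, 1/6)
2. C is where the line through G parallel to WV meets line ZW ⇒ C = (-5, 1)
C = Z + t·(W−Z) with t = -5, so ZC:CW = t:(1−t) = -5:6

ZC:CW = -5/6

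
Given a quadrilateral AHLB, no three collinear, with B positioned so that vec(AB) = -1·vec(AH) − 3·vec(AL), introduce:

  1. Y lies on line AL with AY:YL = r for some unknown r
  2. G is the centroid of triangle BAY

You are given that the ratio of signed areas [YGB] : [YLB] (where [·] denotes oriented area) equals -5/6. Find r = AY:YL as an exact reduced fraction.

r = 5/2

Assign A = (0, 0), H = (1, 0), L = (0, 1), B = (-1, -3) — the answer is frame-independent, so this choice is without loss of generality.
1. With AY:YL = r, write λ = r/(r+1) so Y = A + λ·(L−A); Y is affine-linear in λ
2. G is the centroid of triangle BAY ⇒ G is an affine combination of earlier points and hence also affine-linear in λ
Every point depending on Y is an affine combination of Y and λ-independent points, so each such coordinate is linear in λ; the λ² term in each signed area is a multiple of (L−A)×(L−A) = 0, so 2·[YGB] and 2·[YLB] are each linear in λ. Evaluating at λ=0 and λ=1:
  2·[YGB] = -1/3·λ,   2·[YLB] = −λ + 1
So [YGB]:[YLB] = (-1/3·λ) / (−λ + 1). Setting this equal to -5/6:
  -1/3·λ = -5/6·(−λ + 1)  ⇒  λ = 5/7
Then r = λ/(1−λ) = (5/7)/(2/7) = 5/2. Check: with r = 5/2, Y = (0, 5/7) and [YGB]:[YLB] = -5/6 as required.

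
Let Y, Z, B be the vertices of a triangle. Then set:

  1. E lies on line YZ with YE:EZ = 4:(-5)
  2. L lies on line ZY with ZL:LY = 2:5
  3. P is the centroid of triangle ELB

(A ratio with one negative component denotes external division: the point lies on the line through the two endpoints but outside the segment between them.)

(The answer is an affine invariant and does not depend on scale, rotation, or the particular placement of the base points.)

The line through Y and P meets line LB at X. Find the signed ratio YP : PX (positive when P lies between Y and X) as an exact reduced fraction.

YP:PX = -6/11

Assign Y = (0, 0), Z = (1, 0), B = (0, 1) — the answer is frame-independent, so this choice is without loss of generality.
1. E lies on line YZ with YE:EZ = 4:(-5) ⇒ E = (-4, 0)
2. L lies on line ZY with ZL:LY = 2:5 ⇒ L = (5/7, 0)
3. P is the centroid of triangle ELB ⇒ P = (-23/21, 1/3)
line YP meets LB at X = (115/126, -5/18)
P = Y + t·(X−Y) with t = -6/5, so YP:PX = -6/5:11/5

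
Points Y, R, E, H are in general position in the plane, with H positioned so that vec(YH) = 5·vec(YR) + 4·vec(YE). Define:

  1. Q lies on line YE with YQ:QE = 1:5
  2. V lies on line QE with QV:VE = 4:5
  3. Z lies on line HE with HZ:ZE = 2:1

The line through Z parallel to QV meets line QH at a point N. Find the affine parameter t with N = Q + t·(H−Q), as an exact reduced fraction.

t = 1/3

Assign Y = (0, 0), R = (1, 0), E = (0, 1), H = (5, 4) — the answer is frame-independent, so this choice is without loss of generality.
1. Q lies on line YE with YQ:QE = 1:5 ⇒ Q = (0, 1/6)
2. V lies on line QE with QV:VE = 4:5 ⇒ V = (0, 29/54)
3. Z lies on line HE with HZ:ZE = 2:1 ⇒ Z = (5/3, 2)
through Z parallel to QV: direction (0, 10/27); meets QH at N = (5/3, 13/9)
N = Q + t·(H−Q) with t = 1/3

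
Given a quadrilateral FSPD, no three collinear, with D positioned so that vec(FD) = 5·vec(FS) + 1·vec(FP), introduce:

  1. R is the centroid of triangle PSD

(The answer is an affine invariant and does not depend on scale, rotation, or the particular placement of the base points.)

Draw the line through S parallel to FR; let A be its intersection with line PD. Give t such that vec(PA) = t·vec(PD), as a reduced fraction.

t = 4/5

Set F = (0, 0), S = (1, 0), P = (0, 1), D = (5, 1); any affine frame gives the same invariant.
1. R is the centroid of triangle PSD ⇒ R = (2, 2/3)
through S parallel to FR: direction (2, 2/3); meets PD at A = (4, 1)
A = P + t·(D−P) with t = 4/5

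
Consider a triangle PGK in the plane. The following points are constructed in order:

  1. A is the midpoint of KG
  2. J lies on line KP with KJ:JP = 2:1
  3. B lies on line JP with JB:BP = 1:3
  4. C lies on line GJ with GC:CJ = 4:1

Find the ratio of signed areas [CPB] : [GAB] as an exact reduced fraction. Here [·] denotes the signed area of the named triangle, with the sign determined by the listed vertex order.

Set P = (0, 0), G = (1, 0), K = (0, 1); any affine frame gives the same invariant.
1. A is the midpoint of KG ⇒ A = (1/2, 1/2)
2. J lies on line KP with KJ:JP = 2:1 ⇒ J = (0, 1/3)
3. B lies on line JP with JB:BP = 1:3 ⇒ B = (0, 1/4)
4. C lies on line GJ with GC:CJ = 4:1 ⇒ C = (1/5, 4/15)
2·[CPB] = -1/20, 2·[GAB] = 3/8
[CPB]:[GAB] = -1/20:3/8 = -2/15

[CPB]:[GAB] = -2/15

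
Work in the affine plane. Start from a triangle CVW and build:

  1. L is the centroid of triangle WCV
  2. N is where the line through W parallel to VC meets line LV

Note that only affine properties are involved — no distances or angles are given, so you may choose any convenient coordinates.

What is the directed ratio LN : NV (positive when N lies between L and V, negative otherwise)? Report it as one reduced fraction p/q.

LN:NV = -2/3

Set C = (0, 0), V = (1, 0), W = (0, 1); any affine frame gives the same invariant.
1. L is the centroid of triangle WCV ⇒ L = (1/3, 1/3)
2. N is where the line through W parallel to VC meets line LV ⇒ N = (-1, 1)
N = L + t·(V−L) with t = -2, so LN:NV = t:(1−t) = -2:3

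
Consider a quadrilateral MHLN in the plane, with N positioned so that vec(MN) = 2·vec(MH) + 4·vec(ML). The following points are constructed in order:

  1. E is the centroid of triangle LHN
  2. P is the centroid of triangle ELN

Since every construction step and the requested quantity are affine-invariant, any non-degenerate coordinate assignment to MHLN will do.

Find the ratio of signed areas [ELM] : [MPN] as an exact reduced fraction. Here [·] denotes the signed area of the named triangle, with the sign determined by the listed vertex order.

Set M = (0, 0), H = (1, 0), L = (0, 1), N = (2, 4); any affine frame gives the same invariant.
1. E is the centroid of triangle LHN ⇒ E = (1, 5/3)
2. P is the centroid of triangle ELN ⇒ P = (1, 20/9)
2·[ELM] = 1, 2·[MPN] = -4/9
[ELM]:[MPN] = 1:-4/9 = -9/4

[ELM]:[MPN] = -9/4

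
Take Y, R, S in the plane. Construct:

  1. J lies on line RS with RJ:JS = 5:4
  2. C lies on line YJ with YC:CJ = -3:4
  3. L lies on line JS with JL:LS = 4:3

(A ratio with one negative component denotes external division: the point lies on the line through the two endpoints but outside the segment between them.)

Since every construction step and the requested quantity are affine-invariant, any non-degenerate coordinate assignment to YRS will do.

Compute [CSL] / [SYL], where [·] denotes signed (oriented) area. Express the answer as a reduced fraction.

Choose coordinates Y = (0, 0), R = (1, 0), S = (0, 1).
1. J lies on line RS with RJ:JS = 5:4 ⇒ J = (4/9, 5/9)
2. C lies on line YJ with YC:CJ = -3:4 ⇒ C = (-4/3, -5/3)
3. L lies on line JS with JL:LS = 4:3 ⇒ L = (4/21, 17/21)
2·[CSL] = -16/21, 2·[SYL] = 4/21
[CSL]:[SYL] = -16/21:4/21 = -4

[CSL]:[SYL] = -4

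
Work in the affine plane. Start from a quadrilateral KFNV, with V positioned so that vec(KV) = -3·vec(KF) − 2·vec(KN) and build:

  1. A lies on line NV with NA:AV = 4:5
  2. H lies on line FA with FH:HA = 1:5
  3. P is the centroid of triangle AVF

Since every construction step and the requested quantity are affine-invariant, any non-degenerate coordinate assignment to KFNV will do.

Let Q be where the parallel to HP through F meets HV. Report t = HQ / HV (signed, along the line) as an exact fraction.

t = 1/4

Choose coordinates K = (0, 0), F = (1, 0), N = (0, 1), V = (-3, -2).
1. A lies on line NV with NA:AV = 4:5 ⇒ A = (-4/3, -1/3)
2. H lies on line FA with FH:HA = 1:5 ⇒ H = (11/18, -1/18)
3. P is the centroid of triangle AVF ⇒ P = (-10/9, -7/9)
through F parallel to HP: direction (-31/18, -13/18); meets HV at Q = (-7/24, -13/24)
Q = H + t·(V−H) with t = 1/4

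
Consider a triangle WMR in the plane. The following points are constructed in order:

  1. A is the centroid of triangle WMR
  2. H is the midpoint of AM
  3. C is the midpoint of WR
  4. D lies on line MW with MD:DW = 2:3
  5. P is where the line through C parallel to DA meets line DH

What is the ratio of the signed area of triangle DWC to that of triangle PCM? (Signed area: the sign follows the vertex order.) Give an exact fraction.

Assign W = (0, 0), M = (1, 0), R = (0, 1) — the answer is frame-independent, so this choice is without loss of generality.
1. A is the centroid of triangle WMR ⇒ A = (1/3, 1/3)
2. H is the midpoint of AM ⇒ H = (2/3, 1/6)
3. C is the midpoint of WR ⇒ C = (0, 1/2)
4. D lies on line MW with MD:DW = 2:3 ⇒ D = (3/5, 0)
5. P is where the line through C parallel to DA meets line DH ⇒ P = (8/15, -1/6)
2·[DWC] = -3/10, 2·[PCM] = -2/5
[DWC]:[PCM] = -3/10:-2/5 = 3/4

[DWC]:[PCM] = 3/4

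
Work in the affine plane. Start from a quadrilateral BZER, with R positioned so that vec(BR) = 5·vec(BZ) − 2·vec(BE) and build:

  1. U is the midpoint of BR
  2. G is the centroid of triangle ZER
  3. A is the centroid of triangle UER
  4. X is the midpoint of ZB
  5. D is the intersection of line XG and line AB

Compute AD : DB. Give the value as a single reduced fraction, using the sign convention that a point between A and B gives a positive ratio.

AD:DB = -2

Choose coordinates B = (0, 0), Z = (1, 0), E = (0, 1), R = (5, -2).
1. U is the midpoint of BR ⇒ U = (5/2, -1)
2. G is the centroid of triangle ZER ⇒ G = (2, -1/3)
3. A is the centroid of triangle UER ⇒ A = (5/2, -2/3)
4. X is the midpoint of ZB ⇒ X = (1/2, 0)
5. D is the intersection of line XG and line AB ⇒ D = (-5/2, 2/3)
D = A + t·(B−A) with t = 2, so AD:DB = t:(1−t) = 2:-1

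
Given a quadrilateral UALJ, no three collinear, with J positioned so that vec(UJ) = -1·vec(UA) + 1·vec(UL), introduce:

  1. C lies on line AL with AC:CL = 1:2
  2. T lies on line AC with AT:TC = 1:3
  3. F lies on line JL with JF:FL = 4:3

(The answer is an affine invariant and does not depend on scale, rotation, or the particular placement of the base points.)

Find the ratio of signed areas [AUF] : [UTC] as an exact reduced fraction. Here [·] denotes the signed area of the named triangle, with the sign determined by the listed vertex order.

Choose coordinates U = (0, 0), A = (1, 0), L = (0, 1), J = (-1, 1).
1. C lies on line AL with AC:CL = 1:2 ⇒ C = (2/3, 1/3)
2. T lies on line AC with AT:TC = 1:3 ⇒ T = (11/12, 1/12)
3. F lies on line JL with JF:FL = 4:3 ⇒ F = (-3/7, 1)
2·[AUF] = -1, 2·[UTC] = 1/4
[AUF]:[UTC] = -1:1/4 = -4

[AUF]:[UTC] = -4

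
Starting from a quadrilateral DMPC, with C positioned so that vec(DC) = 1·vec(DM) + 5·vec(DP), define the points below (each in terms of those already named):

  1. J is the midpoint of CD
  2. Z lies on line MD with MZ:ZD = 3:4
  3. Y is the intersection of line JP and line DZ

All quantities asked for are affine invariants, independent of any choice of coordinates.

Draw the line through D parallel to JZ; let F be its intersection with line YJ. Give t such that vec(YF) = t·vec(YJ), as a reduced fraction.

Assign D = (0, 0), M = (1, 0), P = (0, 1), C = (1, 5) — the answer is frame-independent, so this choice is without loss of generality.
1. J is the midpoint of CD ⇒ J = (1/2, 5/2)
2. Z lies on line MD with MZ:ZD = 3:4 ⇒ Z = (4/7, 0)
3. Y is the intersection of line JP and line DZ ⇒ Y = (-1/3, 0)
through D parallel to JZ: direction (1/14, -5/2); meets YJ at F = (-1/38, 35/38)
F = Y + t·(J−Y) with t = 7/19

t = 7/19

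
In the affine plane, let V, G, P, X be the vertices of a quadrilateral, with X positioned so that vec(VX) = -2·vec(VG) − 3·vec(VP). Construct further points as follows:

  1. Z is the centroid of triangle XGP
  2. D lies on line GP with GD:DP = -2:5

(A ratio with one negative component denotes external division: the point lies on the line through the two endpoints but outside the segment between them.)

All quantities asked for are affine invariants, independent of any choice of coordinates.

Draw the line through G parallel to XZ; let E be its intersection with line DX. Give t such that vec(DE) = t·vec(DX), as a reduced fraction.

Assign V = (0, 0), G = (1, 0), P = (0, 1), X = (-2, -3) — the answer is frame-independent, so this choice is without loss of generality.
1. Z is the centroid of triangle XGP ⇒ Z = (-1/3, -2/3)
2. D lies on line GP with GD:DP = -2:5 ⇒ D = (5/3, -2/3)
through G parallel to XZ: direction (5/3, 7/3); meets DX at E = (-3/7, -2)
E = D + t·(X−D) with t = 4/7

t = 4/7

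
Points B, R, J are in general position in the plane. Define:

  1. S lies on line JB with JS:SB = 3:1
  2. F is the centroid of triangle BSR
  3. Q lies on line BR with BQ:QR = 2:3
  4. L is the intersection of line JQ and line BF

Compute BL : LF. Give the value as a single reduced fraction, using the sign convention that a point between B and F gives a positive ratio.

BL:LF = -12

Set B = (0, 0), R = (1, 0), J = (0, 1); any affine frame gives the same invariant.
1. S lies on line JB with JS:SB = 3:1 ⇒ S = (0, 1/4)
2. F is the centroid of triangle BSR ⇒ F = (1/3, 1/12)
3. Q lies on line BR with BQ:QR = 2:3 ⇒ Q = (2/5, 0)
4. L is the intersection of line JQ and line BF ⇒ L = (4/11, 1/11)
L = B + t·(F−B) with t = 12/11, so BL:LF = t:(1−t) = 12/11:-1/11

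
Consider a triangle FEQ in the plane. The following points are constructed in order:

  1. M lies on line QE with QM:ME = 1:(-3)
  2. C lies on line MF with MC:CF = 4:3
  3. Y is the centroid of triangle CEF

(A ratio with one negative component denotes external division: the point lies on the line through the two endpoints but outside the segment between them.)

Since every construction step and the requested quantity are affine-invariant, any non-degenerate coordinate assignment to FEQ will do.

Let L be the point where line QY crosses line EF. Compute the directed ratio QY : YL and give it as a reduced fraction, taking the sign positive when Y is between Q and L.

Assign F = (0, 0), E = (1, 0), Q = (0, 1) — the answer is frame-independent, so this choice is without loss of generality.
1. M lies on line QE with QM:ME = 1:(-3) ⇒ M = (-1/2, 3/2)
2. C lies on line MF with MC:CF = 4:3 ⇒ C = (-3/14, 9/14)
3. Y is the centroid of triangle CEF ⇒ Y = (11/42, 3/14)
line QY meets EF at L = (1/3, 0)
Y = Q + t·(L−Q) with t = 11/14, so QY:YL = 11/14:3/14

QY:YL = 11/3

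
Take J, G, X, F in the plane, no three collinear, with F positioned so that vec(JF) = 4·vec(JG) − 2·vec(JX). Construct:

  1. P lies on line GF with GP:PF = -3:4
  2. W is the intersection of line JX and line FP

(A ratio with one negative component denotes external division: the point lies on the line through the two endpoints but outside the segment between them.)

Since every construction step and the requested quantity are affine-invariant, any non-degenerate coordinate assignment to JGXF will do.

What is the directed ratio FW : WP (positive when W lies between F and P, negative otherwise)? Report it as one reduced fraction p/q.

FW:WP = 1/2

Choose coordinates J = (0, 0), G = (1, 0), X = (0, 1), F = (4, -2).
1. P lies on line GF with GP:PF = -3:4 ⇒ P = (-8, 6)
2. W is the intersection of line JX and line FP ⇒ W = (0, 2/3)
W = F + t·(P−F) with t = 1/3, so FW:WP = t:(1−t) = 1/3:2/3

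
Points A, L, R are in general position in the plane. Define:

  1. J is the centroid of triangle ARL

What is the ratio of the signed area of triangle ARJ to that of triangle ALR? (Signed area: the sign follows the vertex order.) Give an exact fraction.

Work in coordinates with A = (0, 0), L = (1, 0), R = (0, 1).
1. J is the centroid of triangle ARL ⇒ J = (1/3, 1/3)
2·[ARJ] = -1/3, 2·[ALR] = 1
[ARJ]:[ALR] = -1/3:1 = -1/3

[ARJ]:[ALR] = -1/3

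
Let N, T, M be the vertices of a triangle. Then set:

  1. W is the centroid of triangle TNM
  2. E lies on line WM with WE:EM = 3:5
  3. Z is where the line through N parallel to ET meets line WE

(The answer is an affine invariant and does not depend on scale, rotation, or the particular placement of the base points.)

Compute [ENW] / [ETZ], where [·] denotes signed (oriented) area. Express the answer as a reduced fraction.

Work in coordinates with N = (0, 0), T = (1, 0), M = (0, 1).
1. W is the centroid of triangle TNM ⇒ W = (1/3, 1/3)
2. E lies on line WM with WE:EM = 3:5 ⇒ E = (5/24, 7/12)
3. Z is where the line through N parallel to ET meets line WE ⇒ Z = (19/24, -7/12)
2·[ENW] = 1/8, 2·[ETZ] = -7/12
[ENW]:[ETZ] = 1/8:-7/12 = -3/14

[ENW]:[ETZ] = -3/14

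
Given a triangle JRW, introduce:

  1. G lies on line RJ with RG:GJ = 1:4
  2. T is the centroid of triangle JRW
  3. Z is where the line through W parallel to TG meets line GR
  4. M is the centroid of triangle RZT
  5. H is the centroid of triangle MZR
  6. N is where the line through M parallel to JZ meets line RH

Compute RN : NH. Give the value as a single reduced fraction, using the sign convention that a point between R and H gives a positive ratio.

RN:NH = -3/2

Work in coordinates with J = (0, 0), R = (1, 0), W = (0, 1).
1. G lies on line RJ with RG:GJ = 1:4 ⇒ G = (4/5, 0)
2. T is the centroid of triangle JRW ⇒ T = (1/3, 1/3)
3. Z is where the line through W parallel to TG meets line GR ⇒ Z = (7/5, 0)
4. M is the centroid of triangle RZT ⇒ M = (41/45, 1/9)
5. H is the centroid of triangle MZR ⇒ H = (149/135, 1/27)
6. N is where the line through M parallel to JZ meets line RH ⇒ N = (59/45, 1/9)
N = R + t·(H−R) with t = 3, so RN:NH = t:(1−t) = 3:-2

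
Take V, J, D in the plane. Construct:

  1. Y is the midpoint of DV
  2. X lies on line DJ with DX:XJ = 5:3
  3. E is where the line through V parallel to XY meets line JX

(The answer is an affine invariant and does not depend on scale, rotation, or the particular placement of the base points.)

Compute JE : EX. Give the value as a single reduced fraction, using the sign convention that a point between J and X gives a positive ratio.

Set V = (0, 0), J = (1, 0), D = (0, 1); any affine frame gives the same invariant.
1. Y is the midpoint of DV ⇒ Y = (0, 1/2)
2. X lies on line DJ with DX:XJ = 5:3 ⇒ X = (5/8, 3/8)
3. E is where the line through V parallel to XY meets line JX ⇒ E = (5/4, -1/4)
E = J + t·(X−J) with t = -2/3, so JE:EX = t:(1−t) = -2/3:5/3

JE:EX = -2/5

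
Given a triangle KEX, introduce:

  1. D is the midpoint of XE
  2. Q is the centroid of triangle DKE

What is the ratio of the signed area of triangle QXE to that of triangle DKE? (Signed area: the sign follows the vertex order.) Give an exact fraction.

[QXE]:[DKE] = -2/3

Assign K = (0, 0), E = (1, 0), X = (0, 1) — the answer is frame-independent, so this choice is without loss of generality.
1. D is the midpoint of XE ⇒ D = (1/2, 1/2)
2. Q is the centroid of triangle DKE ⇒ Q = (1/2, 1/6)
2·[QXE] = -1/3, 2·[DKE] = 1/2
[QXE]:[DKE] = -1/3:1/2 = -2/3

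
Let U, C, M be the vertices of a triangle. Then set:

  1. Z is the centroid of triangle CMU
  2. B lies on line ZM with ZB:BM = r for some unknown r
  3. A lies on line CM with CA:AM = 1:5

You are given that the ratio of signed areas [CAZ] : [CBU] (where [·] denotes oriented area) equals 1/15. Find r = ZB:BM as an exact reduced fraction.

r = 3

Work in coordinates with U = (0, 0), C = (1, 0), M = (0, 1).
1. Z is the centroid of triangle CMU ⇒ Z = (1/3, 1/3)
2. With ZB:BM = r, write λ = r/(r+1) so B = Z + λ·(M−Z); B is affine-linear in λ
3. A lies on line CM with CA:AM = 1:5 ⇒ A = (5/6, 1/6)
Every point depending on B is an affine combination of B and λ-independent points, so each such coordinate is linear in λ; the λ² term in each signed area is a multiple of (M−Z)×(M−Z) = 0, so 2·[CAZ] and 2·[CBU] are each linear in λ. Evaluating at λ=0 and λ=1:
  2·[CAZ] = 1/18,   2·[CBU] = 2/3·λ + 1/3
So [CAZ]:[CBU] = (1/18) / (2/3·λ + 1/3). Setting this equal to 1/15:
  1/18 = 1/15·(2/3·λ + 1/3)  ⇒  λ = 3/4
Then r = λ/(1−λ) = (3/4)/(1/4) = 3. Check: with r = 3, B = (1/12, 5/6) and [CAZ]:[CBU] = 1/15 as required.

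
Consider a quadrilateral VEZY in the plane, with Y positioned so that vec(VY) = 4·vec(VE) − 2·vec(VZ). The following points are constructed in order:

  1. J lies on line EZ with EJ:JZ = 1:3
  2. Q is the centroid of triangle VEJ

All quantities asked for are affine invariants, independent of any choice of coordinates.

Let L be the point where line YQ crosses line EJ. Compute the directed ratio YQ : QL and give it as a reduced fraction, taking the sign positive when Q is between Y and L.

Set V = (0, 0), E = (1, 0), Z = (0, 1), Y = (4, -2); any affine frame gives the same invariant.
1. J lies on line EZ with EJ:JZ = 1:3 ⇒ J = (3/4, 1/4)
2. Q is the centroid of triangle VEJ ⇒ Q = (7/12, 1/12)
line YQ meets EJ at L = (23/16, -7/16)
Q = Y + t·(L−Y) with t = 4/3, so YQ:QL = 4/3:-1/3

YQ:QL = -4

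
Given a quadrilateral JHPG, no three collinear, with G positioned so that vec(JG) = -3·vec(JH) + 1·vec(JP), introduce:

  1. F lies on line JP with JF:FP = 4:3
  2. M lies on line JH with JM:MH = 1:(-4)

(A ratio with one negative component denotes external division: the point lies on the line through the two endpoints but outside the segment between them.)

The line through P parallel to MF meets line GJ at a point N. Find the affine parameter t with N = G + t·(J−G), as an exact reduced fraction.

Assign J = (0, 0), H = (1, 0), P = (0, 1), G = (-3, 1) — the answer is frame-independent, so this choice is without loss of generality.
1. F lies on line JP with JF:FP = 4:3 ⇒ F = (0, 4/7)
2. M lies on line JH with JM:MH = 1:(-4) ⇒ M = (-1/3, 0)
through P parallel to MF: direction (1/3, 4/7); meets GJ at N = (-21/43, 7/43)
N = G + t·(J−G) with t = 36/43

t = 36/43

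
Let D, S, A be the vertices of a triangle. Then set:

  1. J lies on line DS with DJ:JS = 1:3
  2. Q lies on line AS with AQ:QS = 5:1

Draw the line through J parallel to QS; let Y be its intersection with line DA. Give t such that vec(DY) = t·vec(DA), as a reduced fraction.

Choose coordinates D = (0, 0), S = (1, 0), A = (0, 1).
1. J lies on line DS with DJ:JS = 1:3 ⇒ J = (1/4, 0)
2. Q lies on line AS with AQ:QS = 5:1 ⇒ Q = (5/6, 1/6)
through J parallel to QS: direction (1/6, -1/6); meets DA at Y = (0, 1/4)
Y = D + t·(A−D) with t = 1/4

t = 1/4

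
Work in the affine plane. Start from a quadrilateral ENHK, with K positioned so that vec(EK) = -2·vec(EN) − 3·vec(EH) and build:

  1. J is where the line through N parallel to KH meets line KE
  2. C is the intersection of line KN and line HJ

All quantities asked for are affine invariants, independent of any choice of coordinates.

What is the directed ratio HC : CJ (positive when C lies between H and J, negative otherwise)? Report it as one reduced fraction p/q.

HC:CJ = -2/3

Set E = (0, 0), N = (1, 0), H = (0, 1), K = (-2, -3); any affine frame gives the same invariant.
1. J is where the line through N parallel to KH meets line KE ⇒ J = (4, 6)
2. C is the intersection of line KN and line HJ ⇒ C = (-8, -9)
C = H + t·(J−H) with t = -2, so HC:CJ = t:(1−t) = -2:3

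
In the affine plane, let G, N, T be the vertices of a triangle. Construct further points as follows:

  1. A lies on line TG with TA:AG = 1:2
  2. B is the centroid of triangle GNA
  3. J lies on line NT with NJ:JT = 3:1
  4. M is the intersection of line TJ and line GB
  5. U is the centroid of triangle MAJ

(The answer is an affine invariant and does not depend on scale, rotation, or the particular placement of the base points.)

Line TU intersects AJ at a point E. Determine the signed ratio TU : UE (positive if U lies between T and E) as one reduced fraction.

TU:UE = -22/7

Set G = (0, 0), N = (1, 0), T = (0, 1); any affine frame gives the same invariant.
1. A lies on line TG with TA:AG = 1:2 ⇒ A = (0, 2/3)
2. B is the centroid of triangle GNA ⇒ B = (1/3, 2/9)
3. J lies on line NT with NJ:JT = 3:1 ⇒ J = (1/4, 3/4)
4. M is the intersection of line TJ and line GB ⇒ M = (3/5, 2/5)
5. U is the centroid of triangle MAJ ⇒ U = (17/60, 109/180)
line TU meets AJ at E = (17/88, 193/264)
U = T + t·(E−T) with t = 22/15, so TU:UE = 22/15:-7/15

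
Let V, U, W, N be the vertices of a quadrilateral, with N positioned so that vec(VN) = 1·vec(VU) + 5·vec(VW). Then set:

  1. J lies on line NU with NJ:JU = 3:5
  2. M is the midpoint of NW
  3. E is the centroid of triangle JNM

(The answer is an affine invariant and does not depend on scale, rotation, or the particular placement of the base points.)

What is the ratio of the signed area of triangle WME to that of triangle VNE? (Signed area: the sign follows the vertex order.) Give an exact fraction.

Work in coordinates with V = (0, 0), U = (1, 0), W = (0, 1), N = (1, 5).
1. J lies on line NU with NJ:JU = 3:5 ⇒ J = (1, 25/8)
2. M is the midpoint of NW ⇒ M = (1/2, 3)
3. E is the centroid of triangle JNM ⇒ E = (5/6, 89/24)
2·[WME] = -5/16, 2·[VNE] = -11/24
[WME]:[VNE] = -5/16:-11/24 = 15/22

[WME]:[VNE] = 15/22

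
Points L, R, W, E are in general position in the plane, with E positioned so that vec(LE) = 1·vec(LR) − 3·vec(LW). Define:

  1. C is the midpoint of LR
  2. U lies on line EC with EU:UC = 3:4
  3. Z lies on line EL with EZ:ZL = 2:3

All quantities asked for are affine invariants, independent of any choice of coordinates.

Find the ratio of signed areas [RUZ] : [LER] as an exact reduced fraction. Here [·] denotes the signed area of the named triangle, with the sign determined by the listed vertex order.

[RUZ]:[LER] = -1/10

Set L = (0, 0), R = (1, 0), W = (0, 1), E = (1, -3); any affine frame gives the same invariant.
1. C is the midpoint of LR ⇒ C = (1/2, 0)
2. U lies on line EC with EU:UC = 3:4 ⇒ U = (11/14, -12/7)
3. Z lies on line EL with EZ:ZL = 2:3 ⇒ Z = (3/5, -9/5)
2·[RUZ] = -3/10, 2·[LER] = 3
[RUZ]:[LER] = -3/10:3 = -1/10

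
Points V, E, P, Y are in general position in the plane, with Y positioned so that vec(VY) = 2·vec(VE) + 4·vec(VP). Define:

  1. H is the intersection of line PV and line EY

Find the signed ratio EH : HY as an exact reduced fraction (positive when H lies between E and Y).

EH:HY = -1/2

Choose coordinates V = (0, 0), E = (1, 0), P = (0, 1), Y = (2, 4).
1. H is the intersection of line PV and line EY ⇒ H = (0, -4)
H = E + t·(Y−E) with t = -1, so EH:HY = t:(1−t) = -1:2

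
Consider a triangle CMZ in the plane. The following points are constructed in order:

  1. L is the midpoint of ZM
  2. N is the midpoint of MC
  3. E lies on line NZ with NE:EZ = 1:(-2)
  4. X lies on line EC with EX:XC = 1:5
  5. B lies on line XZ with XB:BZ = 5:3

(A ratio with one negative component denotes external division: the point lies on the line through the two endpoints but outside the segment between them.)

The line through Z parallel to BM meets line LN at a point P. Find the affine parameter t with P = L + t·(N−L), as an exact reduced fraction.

Work in coordinates with C = (0, 0), M = (1, 0), Z = (0, 1).
1. L is the midpoint of ZM ⇒ L = (1/2, 1/2)
2. N is the midpoint of MC ⇒ N = (1/2, 0)
3. E lies on line NZ with NE:EZ = 1:(-2) ⇒ E = (1, -1)
4. X lies on line EC with EX:XC = 1:5 ⇒ X = (5/6, -5/6)
5. B lies on line XZ with XB:BZ = 5:3 ⇒ B = (5/16, 5/16)
through Z parallel to BM: direction (11/16, -5/16); meets LN at P = (1/2, 17/22)
P = L + t·(N−L) with t = -6/11

t = -6/11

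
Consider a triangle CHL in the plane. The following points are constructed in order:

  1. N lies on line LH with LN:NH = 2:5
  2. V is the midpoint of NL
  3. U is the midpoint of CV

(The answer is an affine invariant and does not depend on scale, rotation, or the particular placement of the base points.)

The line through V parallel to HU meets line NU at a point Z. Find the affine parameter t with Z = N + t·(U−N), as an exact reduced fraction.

Choose coordinates C = (0, 0), H = (1, 0), L = (0, 1).
1. N lies on line LH with LN:NH = 2:5 ⇒ N = (2/7, 5/7)
2. V is the midpoint of NL ⇒ V = (1/7, 6/7)
3. U is the midpoint of CV ⇒ U = (1/14, 3/7)
through V parallel to HU: direction (-13/14, 3/7); meets NU at Z = (23/70, 27/35)
Z = N + t·(U−N) with t = -1/5

t = -1/5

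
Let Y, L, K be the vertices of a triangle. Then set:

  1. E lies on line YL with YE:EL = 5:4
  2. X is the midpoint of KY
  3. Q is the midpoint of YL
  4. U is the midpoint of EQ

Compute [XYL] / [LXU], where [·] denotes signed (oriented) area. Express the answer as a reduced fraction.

Set Y = (0, 0), L = (1, 0), K = (0, 1); any affine frame gives the same invariant.
1. E lies on line YL with YE:EL = 5:4 ⇒ E = (5/9, 0)
2. X is the midpoint of KY ⇒ X = (0, 1/2)
3. Q is the midpoint of YL ⇒ Q = (1/2, 0)
4. U is the midpoint of EQ ⇒ U = (19/36, 0)
2·[XYL] = 1/2, 2·[LXU] = 17/72
[XYL]:[LXU] = 1/2:17/72 = 36/17

[XYL]:[LXU] = 36/17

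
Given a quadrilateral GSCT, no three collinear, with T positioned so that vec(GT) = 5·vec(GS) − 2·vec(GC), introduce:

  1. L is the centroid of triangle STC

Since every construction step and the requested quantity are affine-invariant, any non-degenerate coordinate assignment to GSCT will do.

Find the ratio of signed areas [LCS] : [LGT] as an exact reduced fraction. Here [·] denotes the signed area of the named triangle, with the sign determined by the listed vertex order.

Assign G = (0, 0), S = (1, 0), C = (0, 1), T = (5, -2) — the answer is frame-independent, so this choice is without loss of generality.
1. L is the centroid of triangle STC ⇒ L = (2, -1/3)
2·[LCS] = 2/3, 2·[LGT] = 7/3
[LCS]:[LGT] = 2/3:7/3 = 2/7

[LCS]:[LGT] = 2/7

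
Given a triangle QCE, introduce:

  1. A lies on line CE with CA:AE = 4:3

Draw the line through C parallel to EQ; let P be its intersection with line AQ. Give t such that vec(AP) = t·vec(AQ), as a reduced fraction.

t = -4/3

Set Q = (0, 0), C = (1, 0), E = (0, 1); any affine frame gives the same invariant.
1. A lies on line CE with CA:AE = 4:3 ⇒ A = (3/7, 4/7)
through C parallel to EQ: direction (0, -1); meets AQ at P = (1, 4/3)
P = A + t·(Q−A) with t = -4/3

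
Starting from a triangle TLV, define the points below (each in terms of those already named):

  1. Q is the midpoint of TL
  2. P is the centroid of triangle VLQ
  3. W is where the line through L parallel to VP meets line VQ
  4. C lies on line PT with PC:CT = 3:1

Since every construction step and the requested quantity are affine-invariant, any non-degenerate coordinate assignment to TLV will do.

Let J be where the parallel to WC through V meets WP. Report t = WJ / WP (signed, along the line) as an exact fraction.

t = 8/21

Work in coordinates with T = (0, 0), L = (1, 0), V = (0, 1).
1. Q is the midpoint of TL ⇒ Q = (1/2, 0)
2. P is the centroid of triangle VLQ ⇒ P = (1/2, 1/3)
3. W is where the line through L parallel to VP meets line VQ ⇒ W = (-1/2, 2)
4. C lies on line PT with PC:CT = 3:1 ⇒ C = (1/8, 1/12)
through V parallel to WC: direction (5/8, -23/12); meets WP at J = (-5/42, 86/63)
J = W + t·(P−W) with t = 8/21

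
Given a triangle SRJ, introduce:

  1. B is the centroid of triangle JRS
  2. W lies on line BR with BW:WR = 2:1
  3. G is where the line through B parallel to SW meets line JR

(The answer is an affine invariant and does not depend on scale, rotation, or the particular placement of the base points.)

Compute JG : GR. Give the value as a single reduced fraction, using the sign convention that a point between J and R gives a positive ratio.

JG:GR = 5/3

Assign S = (0, 0), R = (1, 0), J = (0, 1) — the answer is frame-independent, so this choice is without loss of generality.
1. B is the centroid of triangle JRS ⇒ B = (1/3, 1/3)
2. W lies on line BR with BW:WR = 2:1 ⇒ W = (7/9, 1/9)
3. G is where the line through B parallel to SW meets line JR ⇒ G = (5/8, 3/8)
G = J + t·(R−J) with t = 5/8, so JG:GR = t:(1−t) = 5/8:3/8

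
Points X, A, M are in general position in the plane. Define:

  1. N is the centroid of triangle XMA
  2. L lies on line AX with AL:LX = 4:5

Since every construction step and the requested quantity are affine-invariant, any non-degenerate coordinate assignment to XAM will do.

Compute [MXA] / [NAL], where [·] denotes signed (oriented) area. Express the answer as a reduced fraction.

Set X = (0, 0), A = (1, 0), M = (0, 1); any affine frame gives the same invariant.
1. N is the centroid of triangle XMA ⇒ N = (1/3, 1/3)
2. L lies on line AX with AL:LX = 4:5 ⇒ L = (5/9, 0)
2·[MXA] = 1, 2·[NAL] = -4/27
[MXA]:[NAL] = 1:-4/27 = -27/4

[MXA]:[NAL] = -27/4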